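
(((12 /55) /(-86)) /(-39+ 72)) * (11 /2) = -1 /2365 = -0.00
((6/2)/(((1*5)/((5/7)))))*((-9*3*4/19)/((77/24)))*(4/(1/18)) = -559872/10241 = -54.67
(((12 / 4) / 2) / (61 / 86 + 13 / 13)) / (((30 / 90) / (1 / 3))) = 43 / 49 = 0.88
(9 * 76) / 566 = 342 / 283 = 1.21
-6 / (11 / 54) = -324 / 11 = -29.45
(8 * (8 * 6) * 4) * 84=129024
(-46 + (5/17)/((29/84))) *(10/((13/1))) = -222580/6409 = -34.73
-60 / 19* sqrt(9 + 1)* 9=-540* sqrt(10) / 19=-89.88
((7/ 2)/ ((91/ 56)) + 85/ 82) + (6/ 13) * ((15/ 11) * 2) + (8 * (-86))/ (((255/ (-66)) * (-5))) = -155312061/ 4983550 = -31.16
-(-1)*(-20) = -20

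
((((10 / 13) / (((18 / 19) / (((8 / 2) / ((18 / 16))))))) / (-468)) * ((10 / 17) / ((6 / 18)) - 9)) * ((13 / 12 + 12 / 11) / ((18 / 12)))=4471460 / 69115761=0.06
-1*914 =-914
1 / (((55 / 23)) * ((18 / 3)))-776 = -256057 / 330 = -775.93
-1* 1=-1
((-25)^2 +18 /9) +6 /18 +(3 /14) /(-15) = 131737 /210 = 627.32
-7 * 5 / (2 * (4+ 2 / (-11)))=-55 / 12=-4.58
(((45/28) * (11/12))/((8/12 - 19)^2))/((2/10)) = 27/1232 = 0.02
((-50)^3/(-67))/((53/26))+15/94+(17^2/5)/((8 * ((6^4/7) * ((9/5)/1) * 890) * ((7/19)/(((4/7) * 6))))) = 3700593175238227/4042619189280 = 915.39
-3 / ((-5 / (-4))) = -12 / 5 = -2.40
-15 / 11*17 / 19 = -255 / 209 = -1.22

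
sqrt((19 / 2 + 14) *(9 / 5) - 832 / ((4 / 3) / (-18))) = 3 *sqrt(125270) / 10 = 106.18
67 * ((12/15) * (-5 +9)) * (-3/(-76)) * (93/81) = 8308/855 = 9.72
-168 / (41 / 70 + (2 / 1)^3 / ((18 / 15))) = -35280 / 1523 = -23.16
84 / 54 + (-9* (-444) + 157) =37391 / 9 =4154.56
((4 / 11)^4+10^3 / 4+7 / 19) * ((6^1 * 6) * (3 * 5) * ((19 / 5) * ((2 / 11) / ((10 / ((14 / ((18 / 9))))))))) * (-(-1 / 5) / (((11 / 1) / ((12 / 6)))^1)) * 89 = 211631.30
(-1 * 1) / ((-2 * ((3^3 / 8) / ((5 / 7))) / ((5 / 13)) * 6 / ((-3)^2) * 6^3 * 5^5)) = 1 / 11056500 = 0.00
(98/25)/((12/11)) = 539/150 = 3.59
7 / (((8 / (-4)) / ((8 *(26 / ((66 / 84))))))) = -10192 / 11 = -926.55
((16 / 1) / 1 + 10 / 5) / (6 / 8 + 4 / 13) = 936 / 55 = 17.02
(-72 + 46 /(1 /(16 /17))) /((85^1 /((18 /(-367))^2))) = -0.00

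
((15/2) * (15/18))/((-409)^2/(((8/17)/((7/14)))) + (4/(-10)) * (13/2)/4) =0.00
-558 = -558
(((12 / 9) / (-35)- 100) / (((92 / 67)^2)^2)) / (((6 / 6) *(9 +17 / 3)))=-1.92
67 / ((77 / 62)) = 4154 / 77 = 53.95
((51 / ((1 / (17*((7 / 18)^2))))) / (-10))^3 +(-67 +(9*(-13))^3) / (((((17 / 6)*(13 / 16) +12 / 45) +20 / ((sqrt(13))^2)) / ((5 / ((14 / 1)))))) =-141528.49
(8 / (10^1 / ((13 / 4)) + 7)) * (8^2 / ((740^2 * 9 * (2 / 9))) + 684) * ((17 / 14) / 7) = 20694353368 / 219690275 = 94.20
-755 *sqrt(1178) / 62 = -417.95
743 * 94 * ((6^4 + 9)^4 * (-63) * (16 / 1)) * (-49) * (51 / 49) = 10413324983845237860000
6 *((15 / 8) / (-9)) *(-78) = 195 / 2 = 97.50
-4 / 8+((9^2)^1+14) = 189 / 2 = 94.50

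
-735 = -735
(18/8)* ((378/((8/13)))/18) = 76.78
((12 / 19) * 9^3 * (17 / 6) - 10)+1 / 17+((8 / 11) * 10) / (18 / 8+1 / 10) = 216700867 / 166991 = 1297.68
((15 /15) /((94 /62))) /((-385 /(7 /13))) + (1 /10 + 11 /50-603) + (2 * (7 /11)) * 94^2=1788313138 /168025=10643.14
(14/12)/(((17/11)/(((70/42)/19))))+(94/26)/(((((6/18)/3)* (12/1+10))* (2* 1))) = 1339771/1662804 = 0.81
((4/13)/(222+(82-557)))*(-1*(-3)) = -12/3289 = -0.00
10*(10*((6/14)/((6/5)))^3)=3125/686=4.56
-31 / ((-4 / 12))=93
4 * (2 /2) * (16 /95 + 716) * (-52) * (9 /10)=-63681696 /475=-134066.73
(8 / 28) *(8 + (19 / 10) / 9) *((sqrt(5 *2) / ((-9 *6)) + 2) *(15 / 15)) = 1478 / 315 - 739 *sqrt(10) / 17010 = 4.55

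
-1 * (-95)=95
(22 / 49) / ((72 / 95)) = 1045 / 1764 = 0.59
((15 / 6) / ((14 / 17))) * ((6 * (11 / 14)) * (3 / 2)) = 8415 / 392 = 21.47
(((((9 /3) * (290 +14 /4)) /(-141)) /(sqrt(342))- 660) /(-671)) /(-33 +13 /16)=-192 /6283- 2348 * sqrt(38) /925768635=-0.03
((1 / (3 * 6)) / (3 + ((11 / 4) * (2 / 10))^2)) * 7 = 1400 / 11889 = 0.12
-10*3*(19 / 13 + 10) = -4470 / 13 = -343.85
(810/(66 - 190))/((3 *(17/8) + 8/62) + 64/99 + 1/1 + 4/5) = -801900/1098763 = -0.73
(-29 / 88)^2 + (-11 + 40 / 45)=-697135 / 69696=-10.00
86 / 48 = 43 / 24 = 1.79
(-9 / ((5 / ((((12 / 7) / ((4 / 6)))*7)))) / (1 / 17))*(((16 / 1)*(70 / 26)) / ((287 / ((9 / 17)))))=-23328 / 533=-43.77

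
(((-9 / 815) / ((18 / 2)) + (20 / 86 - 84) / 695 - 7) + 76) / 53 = 335523492 / 258176515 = 1.30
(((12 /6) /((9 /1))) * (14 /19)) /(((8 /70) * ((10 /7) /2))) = 343 /171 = 2.01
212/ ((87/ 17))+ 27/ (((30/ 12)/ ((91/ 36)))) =59791/ 870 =68.73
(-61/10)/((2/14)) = -427/10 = -42.70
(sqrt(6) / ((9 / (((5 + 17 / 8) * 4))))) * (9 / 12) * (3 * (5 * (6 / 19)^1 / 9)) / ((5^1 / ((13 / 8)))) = 13 * sqrt(6) / 32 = 1.00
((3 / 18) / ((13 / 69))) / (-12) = -23 / 312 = -0.07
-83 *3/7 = -249/7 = -35.57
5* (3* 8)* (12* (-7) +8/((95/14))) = -188832/19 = -9938.53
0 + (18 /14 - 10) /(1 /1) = -61 /7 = -8.71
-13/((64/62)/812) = -81809/8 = -10226.12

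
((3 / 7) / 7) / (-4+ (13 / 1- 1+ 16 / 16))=0.01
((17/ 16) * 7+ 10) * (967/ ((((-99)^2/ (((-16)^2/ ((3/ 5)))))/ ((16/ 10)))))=3837056/ 3267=1174.49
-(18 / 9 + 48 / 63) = -58 / 21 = -2.76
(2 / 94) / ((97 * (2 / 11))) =11 / 9118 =0.00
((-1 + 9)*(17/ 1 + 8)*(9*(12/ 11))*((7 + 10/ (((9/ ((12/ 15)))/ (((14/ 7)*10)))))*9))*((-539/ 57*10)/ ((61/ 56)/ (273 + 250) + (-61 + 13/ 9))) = 207379424448000/ 298258561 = 695300.83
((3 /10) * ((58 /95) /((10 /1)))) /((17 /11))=957 /80750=0.01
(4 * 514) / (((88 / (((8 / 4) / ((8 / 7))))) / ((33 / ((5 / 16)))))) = 21588 / 5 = 4317.60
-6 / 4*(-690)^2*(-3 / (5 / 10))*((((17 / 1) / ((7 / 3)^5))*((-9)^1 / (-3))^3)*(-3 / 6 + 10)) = 270142587.45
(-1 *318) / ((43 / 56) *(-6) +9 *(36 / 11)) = -32648 / 2551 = -12.80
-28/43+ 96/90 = 268/645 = 0.42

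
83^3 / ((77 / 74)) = 42312238 / 77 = 549509.58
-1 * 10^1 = -10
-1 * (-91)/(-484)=-91/484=-0.19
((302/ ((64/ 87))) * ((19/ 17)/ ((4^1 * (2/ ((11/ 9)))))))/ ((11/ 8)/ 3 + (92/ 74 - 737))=-0.10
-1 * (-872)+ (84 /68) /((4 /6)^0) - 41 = 14148 /17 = 832.24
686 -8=678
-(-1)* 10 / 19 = 10 / 19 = 0.53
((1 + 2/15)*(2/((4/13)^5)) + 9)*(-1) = -6381101/7680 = -830.87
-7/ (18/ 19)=-133/ 18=-7.39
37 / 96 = 0.39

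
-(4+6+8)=-18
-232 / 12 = -58 / 3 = -19.33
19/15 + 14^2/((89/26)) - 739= -908434/1335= -680.47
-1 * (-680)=680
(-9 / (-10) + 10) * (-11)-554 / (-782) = -466039 / 3910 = -119.19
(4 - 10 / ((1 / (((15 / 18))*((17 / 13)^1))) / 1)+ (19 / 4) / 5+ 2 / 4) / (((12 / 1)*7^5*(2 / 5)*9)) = -607 / 80904096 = -0.00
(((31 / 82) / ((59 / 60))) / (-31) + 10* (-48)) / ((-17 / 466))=541095900 / 41123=13157.99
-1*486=-486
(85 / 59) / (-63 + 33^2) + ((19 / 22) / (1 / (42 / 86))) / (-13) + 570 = 106077939376 / 186111783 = 569.97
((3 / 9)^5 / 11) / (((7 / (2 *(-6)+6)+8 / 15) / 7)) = -70 / 16929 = -0.00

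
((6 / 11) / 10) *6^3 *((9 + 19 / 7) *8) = 425088 / 385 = 1104.12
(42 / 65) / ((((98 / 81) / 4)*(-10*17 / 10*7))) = -972 / 54145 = -0.02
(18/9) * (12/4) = 6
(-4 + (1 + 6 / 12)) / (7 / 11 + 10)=-0.24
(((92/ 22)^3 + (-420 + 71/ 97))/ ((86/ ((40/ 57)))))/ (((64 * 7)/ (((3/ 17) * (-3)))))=95761815/ 28690673968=0.00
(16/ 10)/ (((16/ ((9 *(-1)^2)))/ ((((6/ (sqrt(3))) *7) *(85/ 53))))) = 1071 *sqrt(3)/ 53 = 35.00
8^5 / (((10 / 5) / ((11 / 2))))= 90112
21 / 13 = 1.62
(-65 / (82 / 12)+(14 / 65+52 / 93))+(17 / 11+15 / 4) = -37537987 / 10905180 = -3.44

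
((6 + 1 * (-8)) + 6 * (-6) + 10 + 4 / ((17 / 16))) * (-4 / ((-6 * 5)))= -824 / 255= -3.23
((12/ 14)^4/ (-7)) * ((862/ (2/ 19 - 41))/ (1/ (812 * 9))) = 7386609024/ 621859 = 11878.27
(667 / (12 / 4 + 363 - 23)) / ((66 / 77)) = 667 / 294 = 2.27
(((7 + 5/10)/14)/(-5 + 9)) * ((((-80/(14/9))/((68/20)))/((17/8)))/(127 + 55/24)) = -324000/43941583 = -0.01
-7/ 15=-0.47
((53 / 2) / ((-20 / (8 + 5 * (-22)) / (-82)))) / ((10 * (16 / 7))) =-775761 / 1600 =-484.85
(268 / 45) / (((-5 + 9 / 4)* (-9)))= 1072 / 4455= 0.24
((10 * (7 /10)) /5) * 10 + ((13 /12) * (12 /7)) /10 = 14.19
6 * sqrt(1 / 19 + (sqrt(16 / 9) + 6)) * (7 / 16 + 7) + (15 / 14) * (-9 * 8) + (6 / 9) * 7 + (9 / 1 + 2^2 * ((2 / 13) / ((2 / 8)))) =-16657 / 273 + 119 * sqrt(23997) / 152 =60.26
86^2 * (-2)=-14792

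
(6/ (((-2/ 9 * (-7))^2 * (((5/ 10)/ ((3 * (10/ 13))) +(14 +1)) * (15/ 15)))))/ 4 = 3645/ 89474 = 0.04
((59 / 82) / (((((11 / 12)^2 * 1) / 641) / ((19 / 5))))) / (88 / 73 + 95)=1258918872 / 58068505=21.68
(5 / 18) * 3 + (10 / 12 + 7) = 26 / 3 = 8.67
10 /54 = 0.19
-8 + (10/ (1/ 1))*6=52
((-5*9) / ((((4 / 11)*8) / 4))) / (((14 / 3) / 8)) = -1485 / 14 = -106.07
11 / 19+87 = 1664 / 19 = 87.58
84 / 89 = 0.94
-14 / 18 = -7 / 9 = -0.78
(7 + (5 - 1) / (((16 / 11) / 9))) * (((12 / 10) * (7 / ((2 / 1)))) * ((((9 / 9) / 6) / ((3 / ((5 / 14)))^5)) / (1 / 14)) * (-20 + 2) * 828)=-1825625 / 16464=-110.89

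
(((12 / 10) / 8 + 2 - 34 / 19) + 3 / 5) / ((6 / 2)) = 73 / 228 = 0.32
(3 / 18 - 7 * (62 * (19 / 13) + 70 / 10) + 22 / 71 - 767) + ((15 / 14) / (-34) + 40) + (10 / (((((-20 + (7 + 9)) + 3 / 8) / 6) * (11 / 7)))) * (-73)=-269495441035 / 420456036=-640.96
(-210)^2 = 44100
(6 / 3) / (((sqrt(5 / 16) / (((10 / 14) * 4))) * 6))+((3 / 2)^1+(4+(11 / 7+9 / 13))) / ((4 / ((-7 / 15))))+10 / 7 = 1903 / 3640+16 * sqrt(5) / 21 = 2.23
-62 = -62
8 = 8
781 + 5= 786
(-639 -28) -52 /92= -15354 /23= -667.57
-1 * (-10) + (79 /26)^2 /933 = 6313321 /630708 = 10.01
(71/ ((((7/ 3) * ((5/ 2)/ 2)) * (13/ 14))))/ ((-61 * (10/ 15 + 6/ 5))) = -1278/ 5551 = -0.23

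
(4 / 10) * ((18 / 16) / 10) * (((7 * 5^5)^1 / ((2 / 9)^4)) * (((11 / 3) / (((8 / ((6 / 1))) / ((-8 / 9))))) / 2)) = -63149625 / 128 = -493356.45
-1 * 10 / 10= -1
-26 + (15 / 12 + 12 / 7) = -645 / 28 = -23.04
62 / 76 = 0.82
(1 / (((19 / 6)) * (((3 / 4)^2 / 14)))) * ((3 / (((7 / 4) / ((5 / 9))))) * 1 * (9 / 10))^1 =128 / 19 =6.74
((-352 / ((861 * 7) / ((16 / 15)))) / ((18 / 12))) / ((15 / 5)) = -11264 / 813645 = -0.01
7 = 7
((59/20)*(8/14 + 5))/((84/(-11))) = -2.15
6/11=0.55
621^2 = 385641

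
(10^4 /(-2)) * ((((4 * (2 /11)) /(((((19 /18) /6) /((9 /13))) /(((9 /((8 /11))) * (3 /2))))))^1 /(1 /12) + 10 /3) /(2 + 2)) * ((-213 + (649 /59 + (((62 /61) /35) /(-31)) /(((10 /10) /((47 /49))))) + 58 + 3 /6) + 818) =-8376889001664250 /15503943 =-540307004.59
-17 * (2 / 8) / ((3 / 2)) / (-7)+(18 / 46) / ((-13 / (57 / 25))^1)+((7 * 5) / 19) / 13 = 2850301 / 5965050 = 0.48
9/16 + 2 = 2.56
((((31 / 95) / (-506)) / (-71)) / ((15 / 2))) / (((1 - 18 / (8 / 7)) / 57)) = -124 / 26495425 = -0.00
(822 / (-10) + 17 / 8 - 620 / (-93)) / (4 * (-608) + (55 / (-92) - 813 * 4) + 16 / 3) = 202607 / 15674770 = 0.01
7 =7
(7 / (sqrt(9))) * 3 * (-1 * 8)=-56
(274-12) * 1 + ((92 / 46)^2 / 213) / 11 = 613870 / 2343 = 262.00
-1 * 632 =-632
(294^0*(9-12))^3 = -27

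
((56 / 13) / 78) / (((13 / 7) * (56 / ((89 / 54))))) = 623 / 711828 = 0.00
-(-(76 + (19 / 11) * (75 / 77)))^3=284851347016573 / 607645423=468778.89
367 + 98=465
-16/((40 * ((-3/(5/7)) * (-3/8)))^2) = -16/3969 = -0.00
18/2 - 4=5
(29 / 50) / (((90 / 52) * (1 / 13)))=4901 / 1125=4.36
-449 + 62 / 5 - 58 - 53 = -2738 / 5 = -547.60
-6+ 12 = 6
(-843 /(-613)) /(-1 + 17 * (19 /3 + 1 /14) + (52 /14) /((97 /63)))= 3434382 /275442355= 0.01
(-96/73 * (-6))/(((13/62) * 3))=11904/949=12.54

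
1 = 1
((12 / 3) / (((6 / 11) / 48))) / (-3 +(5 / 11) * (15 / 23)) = -22264 / 171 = -130.20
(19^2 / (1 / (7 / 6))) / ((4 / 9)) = 7581 / 8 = 947.62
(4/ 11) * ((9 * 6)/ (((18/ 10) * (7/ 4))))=480/ 77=6.23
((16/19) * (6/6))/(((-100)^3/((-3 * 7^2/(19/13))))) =1911/22562500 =0.00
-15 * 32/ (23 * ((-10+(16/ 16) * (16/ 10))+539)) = -2400/ 61019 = -0.04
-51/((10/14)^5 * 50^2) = -857157/7812500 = -0.11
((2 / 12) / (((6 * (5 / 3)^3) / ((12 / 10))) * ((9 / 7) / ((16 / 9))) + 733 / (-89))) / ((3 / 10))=49840 / 763011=0.07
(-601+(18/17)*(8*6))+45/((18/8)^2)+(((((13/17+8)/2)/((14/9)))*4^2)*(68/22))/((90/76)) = -24954257/58905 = -423.64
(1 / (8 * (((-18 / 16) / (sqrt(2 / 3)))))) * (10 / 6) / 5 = -sqrt(6) / 81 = -0.03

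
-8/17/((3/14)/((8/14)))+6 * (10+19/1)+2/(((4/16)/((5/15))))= 2982/17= 175.41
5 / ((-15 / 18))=-6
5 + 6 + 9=20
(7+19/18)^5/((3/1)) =64097340625/5668704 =11307.23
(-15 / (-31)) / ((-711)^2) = 5 / 5223717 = 0.00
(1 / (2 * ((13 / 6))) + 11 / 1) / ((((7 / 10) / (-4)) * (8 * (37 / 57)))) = -41610 / 3367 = -12.36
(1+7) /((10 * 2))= 2 /5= 0.40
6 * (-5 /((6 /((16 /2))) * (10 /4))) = -16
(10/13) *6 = 60/13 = 4.62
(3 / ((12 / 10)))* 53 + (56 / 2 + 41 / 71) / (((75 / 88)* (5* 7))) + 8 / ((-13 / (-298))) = 1535340227 / 4845750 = 316.84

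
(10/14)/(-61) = -5/427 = -0.01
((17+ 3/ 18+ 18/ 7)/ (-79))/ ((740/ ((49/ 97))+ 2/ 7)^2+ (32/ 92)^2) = -0.00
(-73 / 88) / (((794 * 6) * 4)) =-73 / 1676928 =-0.00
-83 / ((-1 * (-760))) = -83 / 760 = -0.11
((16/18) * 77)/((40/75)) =385/3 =128.33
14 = 14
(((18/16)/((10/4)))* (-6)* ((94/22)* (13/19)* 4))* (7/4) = -115479/2090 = -55.25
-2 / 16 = -1 / 8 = -0.12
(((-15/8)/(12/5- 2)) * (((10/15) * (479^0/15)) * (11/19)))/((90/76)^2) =-209/2430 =-0.09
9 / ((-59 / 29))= -261 / 59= -4.42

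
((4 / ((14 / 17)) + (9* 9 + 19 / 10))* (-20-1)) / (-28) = 18429 / 280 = 65.82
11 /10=1.10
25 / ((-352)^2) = 25 / 123904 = 0.00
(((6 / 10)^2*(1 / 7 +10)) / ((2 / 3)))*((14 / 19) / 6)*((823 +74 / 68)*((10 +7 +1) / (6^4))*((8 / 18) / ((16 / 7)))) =13925443 / 9302400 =1.50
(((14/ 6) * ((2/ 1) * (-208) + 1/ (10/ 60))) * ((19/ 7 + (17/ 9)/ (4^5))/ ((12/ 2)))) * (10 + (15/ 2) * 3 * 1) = -2334846475/ 165888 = -14074.84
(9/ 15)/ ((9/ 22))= 1.47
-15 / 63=-5 / 21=-0.24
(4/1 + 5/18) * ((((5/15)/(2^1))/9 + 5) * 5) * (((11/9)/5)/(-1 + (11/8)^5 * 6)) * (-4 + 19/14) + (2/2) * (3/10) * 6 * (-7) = -76735753669/5104119015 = -15.03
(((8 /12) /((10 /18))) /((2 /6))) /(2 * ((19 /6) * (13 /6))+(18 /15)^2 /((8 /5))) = 0.25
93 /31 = 3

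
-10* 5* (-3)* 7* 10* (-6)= -63000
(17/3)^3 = 4913/27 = 181.96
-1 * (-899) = 899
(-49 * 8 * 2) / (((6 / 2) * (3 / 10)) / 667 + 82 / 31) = -162107680 / 547219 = -296.24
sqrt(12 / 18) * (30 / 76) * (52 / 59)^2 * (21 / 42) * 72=243360 * sqrt(6) / 66139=9.01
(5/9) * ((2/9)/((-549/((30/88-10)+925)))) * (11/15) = -4475/29646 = -0.15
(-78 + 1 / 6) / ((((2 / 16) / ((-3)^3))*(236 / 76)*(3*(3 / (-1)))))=-35492 / 59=-601.56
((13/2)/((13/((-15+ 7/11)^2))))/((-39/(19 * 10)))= -2371580/4719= -502.56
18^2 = 324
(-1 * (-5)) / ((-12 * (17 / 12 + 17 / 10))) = -25 / 187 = -0.13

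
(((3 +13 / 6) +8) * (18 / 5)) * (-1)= -47.40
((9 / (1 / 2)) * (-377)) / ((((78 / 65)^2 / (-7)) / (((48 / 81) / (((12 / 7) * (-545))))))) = -184730 / 8829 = -20.92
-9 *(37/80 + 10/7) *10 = -9531/56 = -170.20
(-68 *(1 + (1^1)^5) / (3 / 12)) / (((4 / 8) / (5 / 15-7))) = 21760 / 3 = 7253.33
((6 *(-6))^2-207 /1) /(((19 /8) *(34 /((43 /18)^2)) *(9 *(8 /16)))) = 17.10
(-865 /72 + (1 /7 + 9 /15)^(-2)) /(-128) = 124135 /1557504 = 0.08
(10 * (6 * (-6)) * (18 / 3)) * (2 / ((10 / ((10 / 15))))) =-288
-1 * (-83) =83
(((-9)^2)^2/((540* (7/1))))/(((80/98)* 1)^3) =4084101/1280000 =3.19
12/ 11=1.09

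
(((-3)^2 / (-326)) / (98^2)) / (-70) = 9 / 219163280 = 0.00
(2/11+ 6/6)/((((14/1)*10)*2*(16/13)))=169/49280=0.00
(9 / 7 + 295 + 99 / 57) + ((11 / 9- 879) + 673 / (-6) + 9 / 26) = -10761610 / 15561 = -691.58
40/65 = 8/13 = 0.62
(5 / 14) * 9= 45 / 14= 3.21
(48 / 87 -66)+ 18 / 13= -24152 / 377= -64.06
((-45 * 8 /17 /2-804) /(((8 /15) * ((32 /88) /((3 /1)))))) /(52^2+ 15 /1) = -856845 /184892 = -4.63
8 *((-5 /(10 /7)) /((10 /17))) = -47.60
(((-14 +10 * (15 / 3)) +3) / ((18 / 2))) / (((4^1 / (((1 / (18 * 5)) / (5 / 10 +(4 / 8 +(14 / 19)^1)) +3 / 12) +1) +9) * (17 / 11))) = 0.23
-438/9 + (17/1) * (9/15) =-38.47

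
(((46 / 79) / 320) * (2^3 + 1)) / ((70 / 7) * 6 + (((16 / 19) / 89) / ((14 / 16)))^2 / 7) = 203026010481 / 743840431000960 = 0.00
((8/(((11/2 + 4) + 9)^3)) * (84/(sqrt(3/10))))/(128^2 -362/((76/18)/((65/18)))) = 9728 * sqrt(30)/4420031433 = 0.00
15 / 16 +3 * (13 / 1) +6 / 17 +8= 13135 / 272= 48.29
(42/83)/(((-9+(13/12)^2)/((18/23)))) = -15552/307349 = -0.05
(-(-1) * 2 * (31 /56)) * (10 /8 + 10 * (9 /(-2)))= -775 /16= -48.44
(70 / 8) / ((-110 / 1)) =-7 / 88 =-0.08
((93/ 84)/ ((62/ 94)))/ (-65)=-47/ 1820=-0.03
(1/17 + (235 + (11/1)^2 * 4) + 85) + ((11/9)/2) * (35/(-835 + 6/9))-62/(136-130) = 67545445/85102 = 793.70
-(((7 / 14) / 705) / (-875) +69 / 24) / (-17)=14188121 / 83895000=0.17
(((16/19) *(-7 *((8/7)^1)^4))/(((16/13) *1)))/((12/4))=-53248/19551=-2.72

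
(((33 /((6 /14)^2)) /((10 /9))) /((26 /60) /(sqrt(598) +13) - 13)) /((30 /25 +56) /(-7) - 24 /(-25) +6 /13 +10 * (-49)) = 282975 * sqrt(598) /145738093058 +3645566925 /145738093058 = 0.03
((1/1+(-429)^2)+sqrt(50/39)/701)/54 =5 * sqrt(78)/1476306+92021/27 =3408.19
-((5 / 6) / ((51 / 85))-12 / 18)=-13 / 18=-0.72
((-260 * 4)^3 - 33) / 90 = -1124864033 / 90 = -12498489.26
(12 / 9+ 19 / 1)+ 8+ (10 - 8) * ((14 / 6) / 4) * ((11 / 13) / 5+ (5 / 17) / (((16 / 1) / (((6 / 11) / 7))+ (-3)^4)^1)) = 27082401 / 949195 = 28.53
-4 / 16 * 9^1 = -9 / 4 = -2.25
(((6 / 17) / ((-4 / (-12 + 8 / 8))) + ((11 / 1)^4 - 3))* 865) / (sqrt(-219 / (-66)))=430532125* sqrt(1606) / 2482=6951468.45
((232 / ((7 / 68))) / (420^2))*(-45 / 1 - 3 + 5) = -42398 / 77175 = -0.55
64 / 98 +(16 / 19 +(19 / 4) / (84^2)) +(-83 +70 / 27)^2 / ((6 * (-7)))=-19864630517 / 130310208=-152.44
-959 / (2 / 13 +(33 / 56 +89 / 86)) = -30020536 / 55659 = -539.37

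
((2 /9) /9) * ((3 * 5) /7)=10 /189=0.05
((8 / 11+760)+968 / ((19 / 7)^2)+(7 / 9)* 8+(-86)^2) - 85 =293393605 / 35739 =8209.34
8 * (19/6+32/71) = 6164/213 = 28.94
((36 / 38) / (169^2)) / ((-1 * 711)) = -2 / 42870061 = -0.00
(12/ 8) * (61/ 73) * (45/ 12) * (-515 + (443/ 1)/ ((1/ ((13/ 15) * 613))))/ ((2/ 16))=8830482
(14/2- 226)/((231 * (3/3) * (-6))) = 73/462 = 0.16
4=4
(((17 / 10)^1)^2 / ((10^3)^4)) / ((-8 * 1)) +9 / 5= 1439999999999711 / 800000000000000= 1.80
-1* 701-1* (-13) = -688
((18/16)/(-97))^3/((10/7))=-5103/4672885760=-0.00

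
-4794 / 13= -368.77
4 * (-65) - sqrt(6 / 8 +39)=-260 - sqrt(159) / 2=-266.30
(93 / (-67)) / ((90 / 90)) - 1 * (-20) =1247 / 67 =18.61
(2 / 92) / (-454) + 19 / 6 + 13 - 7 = 574307 / 62652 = 9.17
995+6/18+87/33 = 32933/33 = 997.97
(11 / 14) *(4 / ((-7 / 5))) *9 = -990 / 49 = -20.20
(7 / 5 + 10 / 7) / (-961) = -99 / 33635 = -0.00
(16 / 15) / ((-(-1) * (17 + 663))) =2 / 1275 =0.00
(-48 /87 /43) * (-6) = 96 /1247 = 0.08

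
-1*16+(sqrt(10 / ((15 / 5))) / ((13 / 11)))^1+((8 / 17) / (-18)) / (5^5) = -7650004 / 478125+11*sqrt(30) / 39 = -14.46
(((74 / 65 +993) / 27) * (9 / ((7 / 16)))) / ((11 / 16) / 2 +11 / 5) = 33084928 / 111111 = 297.76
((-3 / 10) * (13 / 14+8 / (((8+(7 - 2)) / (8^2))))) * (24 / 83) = -132066 / 37765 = -3.50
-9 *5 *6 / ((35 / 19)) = -1026 / 7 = -146.57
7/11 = 0.64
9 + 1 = 10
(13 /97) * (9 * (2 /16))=117 /776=0.15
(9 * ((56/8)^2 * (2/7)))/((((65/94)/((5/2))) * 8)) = 56.94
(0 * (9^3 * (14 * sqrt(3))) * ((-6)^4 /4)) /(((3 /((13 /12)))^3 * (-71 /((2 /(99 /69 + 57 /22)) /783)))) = 0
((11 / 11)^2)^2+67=68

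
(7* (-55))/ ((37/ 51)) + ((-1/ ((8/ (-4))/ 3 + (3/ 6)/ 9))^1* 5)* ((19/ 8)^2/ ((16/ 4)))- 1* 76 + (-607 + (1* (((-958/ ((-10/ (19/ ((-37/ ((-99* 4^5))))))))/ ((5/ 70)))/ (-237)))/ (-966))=-424623267643/ 473292160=-897.17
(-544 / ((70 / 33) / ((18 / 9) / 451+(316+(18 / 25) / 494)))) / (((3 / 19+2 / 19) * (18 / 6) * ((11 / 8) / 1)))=-1914994694784 / 25650625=-74656.84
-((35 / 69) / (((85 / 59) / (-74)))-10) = 42292 / 1173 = 36.05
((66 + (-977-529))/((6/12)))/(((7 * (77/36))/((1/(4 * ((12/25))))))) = -54000/539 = -100.19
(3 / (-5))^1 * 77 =-231 / 5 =-46.20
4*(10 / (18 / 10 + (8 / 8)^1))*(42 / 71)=600 / 71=8.45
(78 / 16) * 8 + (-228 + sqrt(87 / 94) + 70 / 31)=-5789 / 31 + sqrt(8178) / 94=-185.78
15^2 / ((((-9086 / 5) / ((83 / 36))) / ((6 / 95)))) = -6225 / 345268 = -0.02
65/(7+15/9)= 7.50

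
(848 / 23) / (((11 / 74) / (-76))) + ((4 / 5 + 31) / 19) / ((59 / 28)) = -26729970604 / 1418065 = -18849.61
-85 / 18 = -4.72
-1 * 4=-4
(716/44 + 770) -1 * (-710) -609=9760/11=887.27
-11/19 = -0.58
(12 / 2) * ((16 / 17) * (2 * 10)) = 1920 / 17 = 112.94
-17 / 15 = -1.13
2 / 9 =0.22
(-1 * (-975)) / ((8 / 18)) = 8775 / 4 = 2193.75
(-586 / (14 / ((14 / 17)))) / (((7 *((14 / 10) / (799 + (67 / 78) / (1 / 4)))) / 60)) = -1833887000 / 10829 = -169349.62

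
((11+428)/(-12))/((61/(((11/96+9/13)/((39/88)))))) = -4862803/4453488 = -1.09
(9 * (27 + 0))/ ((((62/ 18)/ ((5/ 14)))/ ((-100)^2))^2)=12301875000000/ 47089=261247318.91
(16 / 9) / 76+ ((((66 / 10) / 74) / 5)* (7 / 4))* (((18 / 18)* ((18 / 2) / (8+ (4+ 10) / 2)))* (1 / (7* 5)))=756929 / 31635000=0.02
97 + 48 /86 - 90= 325 /43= 7.56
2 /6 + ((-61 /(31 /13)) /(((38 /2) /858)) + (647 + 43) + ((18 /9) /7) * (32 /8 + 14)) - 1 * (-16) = -5488025 /12369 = -443.69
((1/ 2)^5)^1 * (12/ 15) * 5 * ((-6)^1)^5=-972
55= 55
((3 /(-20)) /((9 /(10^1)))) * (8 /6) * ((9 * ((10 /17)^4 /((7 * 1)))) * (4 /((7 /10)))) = -800000 /4092529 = -0.20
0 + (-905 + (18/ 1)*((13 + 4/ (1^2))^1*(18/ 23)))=-15307/ 23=-665.52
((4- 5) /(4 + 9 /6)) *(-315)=630 /11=57.27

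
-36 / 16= -9 / 4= -2.25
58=58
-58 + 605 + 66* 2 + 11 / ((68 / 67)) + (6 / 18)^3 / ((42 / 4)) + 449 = 43909183 / 38556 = 1138.84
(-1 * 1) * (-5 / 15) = 1 / 3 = 0.33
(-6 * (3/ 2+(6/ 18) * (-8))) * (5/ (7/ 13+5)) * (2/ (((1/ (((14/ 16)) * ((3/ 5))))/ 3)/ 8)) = 637/ 4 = 159.25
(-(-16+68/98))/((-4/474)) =-88875/49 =-1813.78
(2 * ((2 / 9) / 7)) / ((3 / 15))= 0.32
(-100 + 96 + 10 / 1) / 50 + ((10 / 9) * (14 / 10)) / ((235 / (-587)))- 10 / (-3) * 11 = 32.90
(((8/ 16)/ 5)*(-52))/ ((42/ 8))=-104/ 105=-0.99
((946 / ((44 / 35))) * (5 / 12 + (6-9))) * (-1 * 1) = 46655 / 24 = 1943.96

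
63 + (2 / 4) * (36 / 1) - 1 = 80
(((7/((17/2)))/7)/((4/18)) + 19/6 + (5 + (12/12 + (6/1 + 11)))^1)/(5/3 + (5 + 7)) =2723/1394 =1.95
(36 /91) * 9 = 324 /91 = 3.56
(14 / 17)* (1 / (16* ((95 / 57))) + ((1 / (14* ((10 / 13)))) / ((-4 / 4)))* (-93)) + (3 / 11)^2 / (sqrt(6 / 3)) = 9* sqrt(2) / 242 + 4857 / 680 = 7.20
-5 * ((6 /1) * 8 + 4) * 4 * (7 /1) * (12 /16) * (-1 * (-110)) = -600600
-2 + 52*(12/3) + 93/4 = 229.25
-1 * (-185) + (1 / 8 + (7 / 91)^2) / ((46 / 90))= 5760725 / 31096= 185.26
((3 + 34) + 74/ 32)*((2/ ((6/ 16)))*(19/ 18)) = 11951/ 54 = 221.31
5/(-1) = -5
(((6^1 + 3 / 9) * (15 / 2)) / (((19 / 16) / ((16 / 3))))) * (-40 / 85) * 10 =-51200 / 51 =-1003.92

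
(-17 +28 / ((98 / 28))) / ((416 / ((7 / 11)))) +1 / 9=4009 / 41184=0.10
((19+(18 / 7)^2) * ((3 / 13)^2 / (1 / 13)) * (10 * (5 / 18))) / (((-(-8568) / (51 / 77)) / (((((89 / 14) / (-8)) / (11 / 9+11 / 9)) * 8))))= -8377125 / 845997152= -0.01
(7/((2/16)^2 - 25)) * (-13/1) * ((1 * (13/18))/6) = 1456/3321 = 0.44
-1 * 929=-929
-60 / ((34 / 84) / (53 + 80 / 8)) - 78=-160086 / 17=-9416.82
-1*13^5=-371293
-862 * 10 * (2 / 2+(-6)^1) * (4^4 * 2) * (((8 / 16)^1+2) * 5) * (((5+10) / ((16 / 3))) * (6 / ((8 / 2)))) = 1163700000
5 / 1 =5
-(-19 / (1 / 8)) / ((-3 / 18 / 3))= -2736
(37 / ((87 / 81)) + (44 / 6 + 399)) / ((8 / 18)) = 991.76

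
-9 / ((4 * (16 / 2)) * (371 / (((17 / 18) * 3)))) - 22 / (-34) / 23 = 241243 / 9283904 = 0.03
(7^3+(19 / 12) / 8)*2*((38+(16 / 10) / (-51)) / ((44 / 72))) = 159496427 / 3740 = 42646.10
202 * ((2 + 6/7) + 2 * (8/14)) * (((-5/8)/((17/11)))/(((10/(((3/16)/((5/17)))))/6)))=-9999/80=-124.99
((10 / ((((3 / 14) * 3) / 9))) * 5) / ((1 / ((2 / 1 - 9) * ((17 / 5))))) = -16660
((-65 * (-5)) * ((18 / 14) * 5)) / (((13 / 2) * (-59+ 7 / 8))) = -1200 / 217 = -5.53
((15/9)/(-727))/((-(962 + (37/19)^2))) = 1805/760407831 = 0.00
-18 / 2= -9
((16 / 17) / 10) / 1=8 / 85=0.09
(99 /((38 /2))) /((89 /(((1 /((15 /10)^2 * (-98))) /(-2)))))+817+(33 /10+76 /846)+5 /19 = 820.65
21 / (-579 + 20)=-21 / 559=-0.04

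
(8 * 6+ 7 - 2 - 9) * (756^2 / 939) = 8382528 / 313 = 26781.24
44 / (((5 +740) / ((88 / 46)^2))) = 85184 / 394105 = 0.22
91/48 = 1.90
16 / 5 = 3.20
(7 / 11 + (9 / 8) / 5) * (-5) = -379 / 88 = -4.31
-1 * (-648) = 648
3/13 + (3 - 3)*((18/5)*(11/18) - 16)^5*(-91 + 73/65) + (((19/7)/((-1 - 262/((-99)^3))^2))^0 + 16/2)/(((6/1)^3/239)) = 3179/312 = 10.19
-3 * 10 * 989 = -29670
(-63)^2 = 3969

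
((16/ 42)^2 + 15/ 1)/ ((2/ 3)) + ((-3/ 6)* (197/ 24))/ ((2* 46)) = 4906091/ 216384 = 22.67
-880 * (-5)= 4400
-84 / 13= -6.46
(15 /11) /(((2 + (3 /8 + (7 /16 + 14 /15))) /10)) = 36000 /9889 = 3.64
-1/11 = -0.09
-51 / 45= -17 / 15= -1.13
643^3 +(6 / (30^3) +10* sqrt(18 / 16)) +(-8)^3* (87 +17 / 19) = 15* sqrt(2) / 2 +22726131268519 / 85500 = 265802715.50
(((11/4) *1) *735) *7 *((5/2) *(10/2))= 1414875/8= 176859.38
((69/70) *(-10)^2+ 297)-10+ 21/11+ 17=31145/77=404.48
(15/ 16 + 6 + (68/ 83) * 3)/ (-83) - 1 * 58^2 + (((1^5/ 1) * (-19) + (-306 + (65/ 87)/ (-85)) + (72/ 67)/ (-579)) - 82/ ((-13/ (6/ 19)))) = -1919826954794513719/ 520683009508272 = -3687.13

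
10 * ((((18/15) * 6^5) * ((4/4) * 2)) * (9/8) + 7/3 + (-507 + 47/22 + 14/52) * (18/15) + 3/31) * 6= 5423895232/4433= 1223527.01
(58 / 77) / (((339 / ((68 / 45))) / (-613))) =-2417672 / 1174635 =-2.06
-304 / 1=-304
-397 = -397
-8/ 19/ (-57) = 8/ 1083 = 0.01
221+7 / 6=1333 / 6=222.17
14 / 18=7 / 9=0.78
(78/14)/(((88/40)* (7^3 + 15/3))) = 65/8932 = 0.01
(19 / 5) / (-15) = -19 / 75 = -0.25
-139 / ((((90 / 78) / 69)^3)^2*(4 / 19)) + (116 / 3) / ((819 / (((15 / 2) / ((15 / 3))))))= -30193642862729.51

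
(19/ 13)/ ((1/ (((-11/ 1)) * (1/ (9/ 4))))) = -836/ 117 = -7.15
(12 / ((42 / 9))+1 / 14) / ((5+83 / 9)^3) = 26973 / 29360128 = 0.00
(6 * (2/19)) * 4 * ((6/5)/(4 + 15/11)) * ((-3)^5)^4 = 11046132982368/5605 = 1970764136.02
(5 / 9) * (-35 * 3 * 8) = -1400 / 3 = -466.67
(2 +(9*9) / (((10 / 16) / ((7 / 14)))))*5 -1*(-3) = 337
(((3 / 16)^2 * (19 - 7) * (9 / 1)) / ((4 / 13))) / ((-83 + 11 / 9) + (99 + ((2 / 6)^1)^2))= 0.71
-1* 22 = -22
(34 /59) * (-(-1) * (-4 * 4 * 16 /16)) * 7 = -3808 /59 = -64.54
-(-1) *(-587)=-587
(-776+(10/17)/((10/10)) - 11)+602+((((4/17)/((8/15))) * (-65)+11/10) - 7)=-18614/85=-218.99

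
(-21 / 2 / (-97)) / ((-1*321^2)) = -7 / 6663318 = -0.00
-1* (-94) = 94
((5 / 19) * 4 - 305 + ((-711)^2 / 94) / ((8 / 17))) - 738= 148395939 / 14288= 10386.05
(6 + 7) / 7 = 1.86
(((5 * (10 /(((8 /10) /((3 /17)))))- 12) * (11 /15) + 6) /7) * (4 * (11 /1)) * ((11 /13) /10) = 108779 /38675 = 2.81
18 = 18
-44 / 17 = -2.59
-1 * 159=-159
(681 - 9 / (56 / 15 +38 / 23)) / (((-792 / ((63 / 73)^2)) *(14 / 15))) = -1192772385 / 1742625632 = -0.68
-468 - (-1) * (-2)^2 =-464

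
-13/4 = -3.25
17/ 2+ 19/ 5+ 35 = 47.30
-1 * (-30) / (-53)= -30 / 53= -0.57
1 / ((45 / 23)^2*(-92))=-23 / 8100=-0.00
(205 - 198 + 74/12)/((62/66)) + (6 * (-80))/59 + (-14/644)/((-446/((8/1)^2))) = 110388447/18761882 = 5.88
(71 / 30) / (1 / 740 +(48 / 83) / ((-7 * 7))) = -300958 / 1329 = -226.45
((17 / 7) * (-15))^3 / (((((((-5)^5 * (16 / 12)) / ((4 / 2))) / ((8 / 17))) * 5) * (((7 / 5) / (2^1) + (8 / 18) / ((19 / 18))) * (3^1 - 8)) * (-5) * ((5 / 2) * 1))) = 2372112 / 76103125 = 0.03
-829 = -829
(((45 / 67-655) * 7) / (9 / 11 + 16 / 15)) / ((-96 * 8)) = 263725 / 83348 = 3.16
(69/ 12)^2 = 529/ 16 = 33.06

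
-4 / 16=-1 / 4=-0.25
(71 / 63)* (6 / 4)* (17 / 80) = 1207 / 3360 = 0.36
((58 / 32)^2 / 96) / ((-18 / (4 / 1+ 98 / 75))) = -167359 / 16588800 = -0.01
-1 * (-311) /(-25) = -12.44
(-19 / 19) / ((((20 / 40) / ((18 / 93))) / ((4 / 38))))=-0.04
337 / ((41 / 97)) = 32689 / 41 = 797.29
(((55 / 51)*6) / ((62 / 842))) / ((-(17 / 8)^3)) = -23710720 / 2589151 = -9.16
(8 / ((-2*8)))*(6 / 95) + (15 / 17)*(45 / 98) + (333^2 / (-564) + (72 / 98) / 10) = -583683207 / 2975476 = -196.16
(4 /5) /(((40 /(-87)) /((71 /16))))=-6177 /800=-7.72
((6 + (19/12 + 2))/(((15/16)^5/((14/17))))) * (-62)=-5233442816/7745625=-675.66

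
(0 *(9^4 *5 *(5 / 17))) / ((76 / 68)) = 0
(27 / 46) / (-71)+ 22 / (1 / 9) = 197.99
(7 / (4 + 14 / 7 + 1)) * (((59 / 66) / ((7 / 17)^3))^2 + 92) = 131170949737 / 512479044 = 255.95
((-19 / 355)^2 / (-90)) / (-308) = 361 / 3493413000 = 0.00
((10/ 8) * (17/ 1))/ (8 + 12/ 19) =1615/ 656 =2.46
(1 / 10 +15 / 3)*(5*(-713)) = -36363 / 2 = -18181.50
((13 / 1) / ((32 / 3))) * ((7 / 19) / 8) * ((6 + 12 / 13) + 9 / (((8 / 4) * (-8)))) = 27783 / 77824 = 0.36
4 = 4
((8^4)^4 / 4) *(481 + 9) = 34480684647055360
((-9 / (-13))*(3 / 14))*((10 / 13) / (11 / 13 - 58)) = -135 / 67613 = -0.00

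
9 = 9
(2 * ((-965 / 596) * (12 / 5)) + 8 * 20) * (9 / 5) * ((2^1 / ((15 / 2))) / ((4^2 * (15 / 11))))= 124751 / 37250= 3.35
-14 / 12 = -7 / 6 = -1.17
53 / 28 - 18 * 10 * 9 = -45307 / 28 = -1618.11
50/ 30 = 5/ 3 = 1.67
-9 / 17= -0.53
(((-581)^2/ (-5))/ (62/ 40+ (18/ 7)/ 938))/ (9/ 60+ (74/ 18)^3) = -64630968338160/ 103507477391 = -624.41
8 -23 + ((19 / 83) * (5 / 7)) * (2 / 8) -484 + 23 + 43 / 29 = -31977809 / 67396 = -474.48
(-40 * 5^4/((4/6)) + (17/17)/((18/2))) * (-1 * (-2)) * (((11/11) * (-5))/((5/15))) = 3374990/3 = 1124996.67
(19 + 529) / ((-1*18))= -274 / 9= -30.44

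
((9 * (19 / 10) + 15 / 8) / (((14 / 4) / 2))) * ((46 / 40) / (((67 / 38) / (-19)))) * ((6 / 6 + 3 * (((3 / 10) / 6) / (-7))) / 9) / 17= -287790283 / 334866000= -0.86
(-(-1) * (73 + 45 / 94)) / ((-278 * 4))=-6907 / 104528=-0.07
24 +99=123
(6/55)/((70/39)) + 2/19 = 6073/36575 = 0.17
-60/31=-1.94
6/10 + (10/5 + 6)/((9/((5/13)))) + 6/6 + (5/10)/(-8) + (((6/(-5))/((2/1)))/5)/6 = 87019/46800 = 1.86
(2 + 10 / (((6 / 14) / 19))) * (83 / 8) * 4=55444 / 3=18481.33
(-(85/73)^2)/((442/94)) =-19975/69277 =-0.29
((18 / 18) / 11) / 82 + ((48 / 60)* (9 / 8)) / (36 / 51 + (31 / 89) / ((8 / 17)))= 49217651 / 78938530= 0.62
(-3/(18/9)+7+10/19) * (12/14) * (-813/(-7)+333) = 2159928/931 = 2320.01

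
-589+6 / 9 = -1765 / 3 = -588.33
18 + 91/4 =163/4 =40.75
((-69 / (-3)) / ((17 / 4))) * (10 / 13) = 920 / 221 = 4.16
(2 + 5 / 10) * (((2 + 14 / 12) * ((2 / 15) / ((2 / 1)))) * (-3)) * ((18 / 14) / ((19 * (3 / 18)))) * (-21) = 27 / 2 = 13.50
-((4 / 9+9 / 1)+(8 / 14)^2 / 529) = -2203429 / 233289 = -9.45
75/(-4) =-18.75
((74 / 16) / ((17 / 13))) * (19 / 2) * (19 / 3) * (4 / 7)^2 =173641 / 2499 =69.48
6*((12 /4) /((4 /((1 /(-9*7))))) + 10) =839 /14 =59.93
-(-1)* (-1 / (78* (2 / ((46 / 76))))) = -23 / 5928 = -0.00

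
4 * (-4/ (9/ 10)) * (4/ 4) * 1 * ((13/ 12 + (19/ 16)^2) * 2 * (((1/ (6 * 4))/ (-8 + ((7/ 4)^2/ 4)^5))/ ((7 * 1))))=321283686400/ 4710329447481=0.07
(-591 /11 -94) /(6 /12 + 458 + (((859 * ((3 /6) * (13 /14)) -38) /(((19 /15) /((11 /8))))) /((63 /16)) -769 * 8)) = 4538625 /171865243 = 0.03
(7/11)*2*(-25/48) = -175/264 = -0.66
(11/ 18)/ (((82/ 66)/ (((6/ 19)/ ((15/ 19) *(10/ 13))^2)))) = 388531/ 922500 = 0.42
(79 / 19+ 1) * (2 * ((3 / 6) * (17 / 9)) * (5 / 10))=833 / 171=4.87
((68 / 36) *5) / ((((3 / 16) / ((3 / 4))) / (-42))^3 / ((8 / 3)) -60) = -119418880 / 758661121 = -0.16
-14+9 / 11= -145 / 11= -13.18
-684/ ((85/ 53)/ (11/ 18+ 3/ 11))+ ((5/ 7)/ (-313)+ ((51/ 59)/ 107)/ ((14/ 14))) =-376.95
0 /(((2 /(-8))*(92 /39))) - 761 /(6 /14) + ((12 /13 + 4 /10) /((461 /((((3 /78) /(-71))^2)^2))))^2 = -161251900926588080433033914309884255253 /90812033561059553463319268430571200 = -1775.67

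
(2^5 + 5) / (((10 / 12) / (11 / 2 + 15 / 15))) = 1443 / 5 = 288.60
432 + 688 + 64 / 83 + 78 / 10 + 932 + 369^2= 57361952 / 415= 138221.57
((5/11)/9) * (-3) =-5/33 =-0.15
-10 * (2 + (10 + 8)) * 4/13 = -800/13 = -61.54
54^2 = 2916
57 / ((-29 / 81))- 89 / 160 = -741301 / 4640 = -159.76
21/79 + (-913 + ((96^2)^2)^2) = 7213895789837423.27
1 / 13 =0.08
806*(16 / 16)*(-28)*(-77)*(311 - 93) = 378826448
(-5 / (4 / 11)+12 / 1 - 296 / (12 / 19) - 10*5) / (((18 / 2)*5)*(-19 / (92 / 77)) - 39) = 0.69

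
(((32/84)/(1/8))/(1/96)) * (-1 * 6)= -12288/7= -1755.43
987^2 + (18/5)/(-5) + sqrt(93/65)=sqrt(6045)/65 + 24354207/25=974169.48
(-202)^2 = 40804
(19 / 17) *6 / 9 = 38 / 51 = 0.75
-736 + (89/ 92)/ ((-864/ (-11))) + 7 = -57945773/ 79488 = -728.99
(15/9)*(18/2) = 15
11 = 11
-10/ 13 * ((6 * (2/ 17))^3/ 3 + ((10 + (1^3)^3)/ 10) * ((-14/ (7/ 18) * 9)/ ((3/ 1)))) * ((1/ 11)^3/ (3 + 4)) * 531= 3096199404/ 595067473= 5.20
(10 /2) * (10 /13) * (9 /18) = 25 /13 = 1.92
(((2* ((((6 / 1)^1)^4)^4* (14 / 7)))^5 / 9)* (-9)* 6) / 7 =-1097870808551528783041121140466305832314587789321841109856361119744 / 7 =-156838686935932683291588700000000000000000000000000000000000000000.00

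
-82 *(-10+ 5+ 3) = 164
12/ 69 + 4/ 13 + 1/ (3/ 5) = 1927/ 897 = 2.15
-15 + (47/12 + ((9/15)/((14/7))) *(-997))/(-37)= -15589/2220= -7.02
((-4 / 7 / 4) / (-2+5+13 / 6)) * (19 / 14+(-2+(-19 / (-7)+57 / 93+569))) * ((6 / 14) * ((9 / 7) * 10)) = -200969910 / 2307361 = -87.10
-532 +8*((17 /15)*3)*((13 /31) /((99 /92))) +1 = -7985539 /15345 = -520.40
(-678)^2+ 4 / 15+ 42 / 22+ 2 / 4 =151696603 / 330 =459686.68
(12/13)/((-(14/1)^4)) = -3/124852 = -0.00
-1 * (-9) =9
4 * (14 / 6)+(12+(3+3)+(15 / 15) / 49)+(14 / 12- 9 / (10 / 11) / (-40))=563851 / 19600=28.77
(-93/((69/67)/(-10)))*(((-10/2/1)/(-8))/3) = 51925/276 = 188.13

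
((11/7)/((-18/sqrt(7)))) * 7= -11 * sqrt(7)/18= -1.62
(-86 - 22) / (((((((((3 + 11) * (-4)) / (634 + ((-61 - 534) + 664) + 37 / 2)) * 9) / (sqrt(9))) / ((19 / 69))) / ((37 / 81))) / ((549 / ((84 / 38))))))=14489.34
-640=-640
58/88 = 29/44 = 0.66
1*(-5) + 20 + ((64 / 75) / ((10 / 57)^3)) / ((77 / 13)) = 10029399 / 240625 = 41.68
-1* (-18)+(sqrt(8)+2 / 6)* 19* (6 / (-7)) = 88 / 7 - 228* sqrt(2) / 7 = -33.49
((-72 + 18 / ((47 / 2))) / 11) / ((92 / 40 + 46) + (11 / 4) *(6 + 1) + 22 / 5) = -66960 / 743963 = -0.09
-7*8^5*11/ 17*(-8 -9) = 2523136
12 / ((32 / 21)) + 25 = 263 / 8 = 32.88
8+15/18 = 53/6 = 8.83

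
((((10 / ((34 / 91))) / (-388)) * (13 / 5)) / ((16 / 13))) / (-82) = 15379 / 8653952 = 0.00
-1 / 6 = -0.17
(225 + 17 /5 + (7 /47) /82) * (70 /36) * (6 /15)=177.65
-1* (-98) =98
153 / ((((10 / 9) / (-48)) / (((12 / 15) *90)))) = -2379456 / 5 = -475891.20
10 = 10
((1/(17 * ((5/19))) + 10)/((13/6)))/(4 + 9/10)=10428/10829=0.96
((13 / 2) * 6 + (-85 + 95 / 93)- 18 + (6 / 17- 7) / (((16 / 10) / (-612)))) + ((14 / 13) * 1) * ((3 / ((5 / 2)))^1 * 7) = 30086783 / 12090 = 2488.57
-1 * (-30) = 30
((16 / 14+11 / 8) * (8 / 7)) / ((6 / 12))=282 / 49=5.76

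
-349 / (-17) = 349 / 17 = 20.53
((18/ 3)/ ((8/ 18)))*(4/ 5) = 54/ 5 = 10.80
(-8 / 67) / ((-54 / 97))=388 / 1809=0.21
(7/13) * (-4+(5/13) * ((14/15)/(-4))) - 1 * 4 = -6289/1014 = -6.20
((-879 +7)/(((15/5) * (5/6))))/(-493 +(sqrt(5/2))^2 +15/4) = 6976/9735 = 0.72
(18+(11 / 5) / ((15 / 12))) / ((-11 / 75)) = -1482 / 11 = -134.73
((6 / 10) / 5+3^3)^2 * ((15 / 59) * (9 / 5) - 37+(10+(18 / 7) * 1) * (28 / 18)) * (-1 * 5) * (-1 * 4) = -249874.18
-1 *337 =-337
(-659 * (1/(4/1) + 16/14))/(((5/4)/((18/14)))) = -231309/245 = -944.12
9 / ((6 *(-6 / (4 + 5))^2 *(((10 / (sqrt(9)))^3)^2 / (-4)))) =-19683 / 2000000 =-0.01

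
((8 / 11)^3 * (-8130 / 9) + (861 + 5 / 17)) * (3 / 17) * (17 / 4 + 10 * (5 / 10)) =645236821 / 769318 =838.71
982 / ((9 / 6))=1964 / 3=654.67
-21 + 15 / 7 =-132 / 7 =-18.86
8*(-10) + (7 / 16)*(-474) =-2299 / 8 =-287.38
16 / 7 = 2.29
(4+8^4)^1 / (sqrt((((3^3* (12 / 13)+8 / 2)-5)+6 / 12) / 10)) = 8200* sqrt(1651) / 127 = 2623.52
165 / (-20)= -33 / 4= -8.25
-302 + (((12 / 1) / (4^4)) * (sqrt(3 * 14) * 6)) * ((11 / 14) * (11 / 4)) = -302 + 1089 * sqrt(42) / 1792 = -298.06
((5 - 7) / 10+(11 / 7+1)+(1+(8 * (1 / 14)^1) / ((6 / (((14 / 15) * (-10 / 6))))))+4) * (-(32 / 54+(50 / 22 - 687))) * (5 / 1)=1386961288 / 56133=24708.48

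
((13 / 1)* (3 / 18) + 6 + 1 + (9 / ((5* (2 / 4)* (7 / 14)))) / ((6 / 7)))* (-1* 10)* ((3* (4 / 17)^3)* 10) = -19840 / 289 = -68.65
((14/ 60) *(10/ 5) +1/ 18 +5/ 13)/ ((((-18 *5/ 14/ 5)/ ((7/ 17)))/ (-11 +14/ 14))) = 51989/ 17901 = 2.90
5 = 5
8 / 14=4 / 7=0.57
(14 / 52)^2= 49 / 676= 0.07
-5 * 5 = -25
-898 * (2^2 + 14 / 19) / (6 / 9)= -121230 / 19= -6380.53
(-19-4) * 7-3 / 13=-2096 / 13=-161.23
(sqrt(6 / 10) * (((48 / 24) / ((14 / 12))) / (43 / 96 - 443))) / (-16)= 72 * sqrt(15) / 1486975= 0.00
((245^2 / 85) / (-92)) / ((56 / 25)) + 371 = 4599077 / 12512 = 367.57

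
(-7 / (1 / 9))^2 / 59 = 3969 / 59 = 67.27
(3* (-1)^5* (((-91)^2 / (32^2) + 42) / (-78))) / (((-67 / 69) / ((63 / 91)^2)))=-286654221 / 301463552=-0.95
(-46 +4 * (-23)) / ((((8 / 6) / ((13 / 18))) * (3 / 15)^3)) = -9343.75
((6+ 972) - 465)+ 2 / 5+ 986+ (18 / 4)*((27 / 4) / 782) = 1499.44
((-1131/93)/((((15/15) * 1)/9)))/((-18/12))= 2262/31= 72.97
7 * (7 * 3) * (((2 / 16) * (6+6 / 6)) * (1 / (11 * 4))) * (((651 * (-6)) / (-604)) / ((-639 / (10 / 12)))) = -372155 / 15095168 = -0.02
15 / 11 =1.36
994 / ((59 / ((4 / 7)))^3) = 9088 / 10063571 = 0.00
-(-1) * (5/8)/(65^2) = 1/6760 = 0.00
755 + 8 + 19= 782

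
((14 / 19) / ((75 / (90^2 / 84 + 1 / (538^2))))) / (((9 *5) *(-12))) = -195374707 / 111363579000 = -0.00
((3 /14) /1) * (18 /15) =9 /35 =0.26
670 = 670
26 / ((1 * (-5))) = -26 / 5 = -5.20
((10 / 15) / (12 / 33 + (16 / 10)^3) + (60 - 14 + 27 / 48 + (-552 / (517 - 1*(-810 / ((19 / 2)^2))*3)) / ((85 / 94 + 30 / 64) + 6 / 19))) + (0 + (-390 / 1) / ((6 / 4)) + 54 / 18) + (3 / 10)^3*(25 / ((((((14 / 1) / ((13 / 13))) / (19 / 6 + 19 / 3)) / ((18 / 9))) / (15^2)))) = -118858302105139 / 24902908192764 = -4.77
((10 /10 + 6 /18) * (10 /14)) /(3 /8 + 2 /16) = 40 /21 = 1.90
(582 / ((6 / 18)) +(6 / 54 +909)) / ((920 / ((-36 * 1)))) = -11948 / 115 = -103.90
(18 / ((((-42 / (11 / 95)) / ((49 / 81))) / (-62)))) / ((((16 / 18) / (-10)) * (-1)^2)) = -2387 / 114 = -20.94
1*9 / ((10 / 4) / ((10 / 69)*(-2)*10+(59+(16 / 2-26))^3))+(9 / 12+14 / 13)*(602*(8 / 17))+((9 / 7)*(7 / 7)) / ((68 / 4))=44231238773 / 177905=248622.80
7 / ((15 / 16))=112 / 15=7.47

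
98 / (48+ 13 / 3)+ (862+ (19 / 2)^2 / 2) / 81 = 443287 / 33912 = 13.07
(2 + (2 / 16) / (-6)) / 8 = 95 / 384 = 0.25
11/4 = 2.75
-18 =-18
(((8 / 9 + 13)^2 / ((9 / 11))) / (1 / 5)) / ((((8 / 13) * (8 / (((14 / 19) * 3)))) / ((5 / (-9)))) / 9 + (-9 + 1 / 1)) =-35546875 / 254664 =-139.58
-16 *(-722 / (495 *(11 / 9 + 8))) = 11552 / 4565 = 2.53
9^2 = 81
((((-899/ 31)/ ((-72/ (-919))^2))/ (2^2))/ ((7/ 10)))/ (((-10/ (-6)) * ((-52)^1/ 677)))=16581266113/ 1257984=13180.82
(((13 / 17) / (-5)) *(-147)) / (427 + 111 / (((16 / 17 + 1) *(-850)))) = 70070 / 1330607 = 0.05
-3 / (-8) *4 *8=12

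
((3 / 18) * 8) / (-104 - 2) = -2 / 159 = -0.01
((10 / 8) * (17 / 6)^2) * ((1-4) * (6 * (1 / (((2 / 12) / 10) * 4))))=-21675 / 8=-2709.38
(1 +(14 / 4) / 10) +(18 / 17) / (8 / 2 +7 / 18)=42741 / 26860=1.59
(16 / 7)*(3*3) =144 / 7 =20.57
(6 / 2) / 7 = 3 / 7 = 0.43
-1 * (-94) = 94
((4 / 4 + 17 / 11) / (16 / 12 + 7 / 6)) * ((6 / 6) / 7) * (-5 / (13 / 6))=-48 / 143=-0.34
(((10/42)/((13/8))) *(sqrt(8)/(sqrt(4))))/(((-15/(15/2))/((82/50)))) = -164 *sqrt(2)/1365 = -0.17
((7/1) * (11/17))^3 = 456533/4913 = 92.92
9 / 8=1.12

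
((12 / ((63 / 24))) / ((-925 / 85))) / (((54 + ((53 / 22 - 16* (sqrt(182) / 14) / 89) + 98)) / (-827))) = 155035003904* sqrt(182) / 828587483826865 + 266319305882432 / 118369640546695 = 2.25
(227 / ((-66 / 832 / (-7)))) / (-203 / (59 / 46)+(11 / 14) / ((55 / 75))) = -546005824 / 4284951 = -127.42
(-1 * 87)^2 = 7569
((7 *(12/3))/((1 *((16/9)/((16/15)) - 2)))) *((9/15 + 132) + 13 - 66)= -33432/5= -6686.40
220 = 220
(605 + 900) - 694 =811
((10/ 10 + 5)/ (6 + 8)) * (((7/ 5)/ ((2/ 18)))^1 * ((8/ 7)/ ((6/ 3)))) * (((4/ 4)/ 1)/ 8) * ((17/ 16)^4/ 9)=250563/ 4587520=0.05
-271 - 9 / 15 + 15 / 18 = -8123 / 30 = -270.77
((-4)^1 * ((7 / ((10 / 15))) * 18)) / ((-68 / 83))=15687 / 17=922.76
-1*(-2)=2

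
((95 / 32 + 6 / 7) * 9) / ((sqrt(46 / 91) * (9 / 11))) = 9427 * sqrt(4186) / 10304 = 59.19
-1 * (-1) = 1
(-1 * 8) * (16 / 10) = -64 / 5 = -12.80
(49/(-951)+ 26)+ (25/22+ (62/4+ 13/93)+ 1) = 14179502/324291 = 43.72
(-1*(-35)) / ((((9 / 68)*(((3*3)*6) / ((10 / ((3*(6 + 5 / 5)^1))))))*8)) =425 / 1458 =0.29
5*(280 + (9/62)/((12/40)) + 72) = 54635/31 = 1762.42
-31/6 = -5.17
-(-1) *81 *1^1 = 81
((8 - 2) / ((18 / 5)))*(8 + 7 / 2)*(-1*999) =-38295 / 2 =-19147.50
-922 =-922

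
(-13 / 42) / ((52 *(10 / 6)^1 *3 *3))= -1 / 2520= -0.00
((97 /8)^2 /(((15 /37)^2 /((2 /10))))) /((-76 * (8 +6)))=-12880921 /76608000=-0.17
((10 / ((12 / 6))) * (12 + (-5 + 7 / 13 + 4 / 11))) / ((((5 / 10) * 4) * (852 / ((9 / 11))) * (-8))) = -8475 / 3573856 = -0.00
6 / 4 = 3 / 2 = 1.50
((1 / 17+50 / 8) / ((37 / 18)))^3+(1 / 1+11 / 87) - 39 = -1552428386893 / 173205299544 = -8.96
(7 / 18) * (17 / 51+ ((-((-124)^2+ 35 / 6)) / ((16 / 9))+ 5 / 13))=-75580057 / 22464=-3364.50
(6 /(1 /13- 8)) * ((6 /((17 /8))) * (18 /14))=-33696 /12257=-2.75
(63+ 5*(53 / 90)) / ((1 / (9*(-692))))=-410702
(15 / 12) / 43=5 / 172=0.03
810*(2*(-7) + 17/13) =-133650/13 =-10280.77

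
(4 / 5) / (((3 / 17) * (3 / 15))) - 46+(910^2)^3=1703607756122999930 / 3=567869252040999976.67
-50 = -50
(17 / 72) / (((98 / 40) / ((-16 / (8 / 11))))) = -935 / 441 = -2.12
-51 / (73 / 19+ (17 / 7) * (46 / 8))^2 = -14434224 / 89737729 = -0.16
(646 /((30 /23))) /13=7429 /195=38.10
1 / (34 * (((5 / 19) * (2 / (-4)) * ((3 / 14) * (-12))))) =133 / 1530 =0.09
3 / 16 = 0.19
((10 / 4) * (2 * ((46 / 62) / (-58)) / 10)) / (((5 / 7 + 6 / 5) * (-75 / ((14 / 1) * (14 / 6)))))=0.00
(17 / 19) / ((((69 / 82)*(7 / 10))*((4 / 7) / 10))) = 26.58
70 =70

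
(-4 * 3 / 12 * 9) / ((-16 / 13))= 117 / 16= 7.31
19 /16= 1.19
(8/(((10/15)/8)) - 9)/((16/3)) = 261/16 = 16.31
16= 16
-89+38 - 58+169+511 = 571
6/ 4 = 3/ 2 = 1.50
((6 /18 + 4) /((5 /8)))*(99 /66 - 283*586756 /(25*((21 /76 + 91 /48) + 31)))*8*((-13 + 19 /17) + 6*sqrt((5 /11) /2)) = 8483772239453888 /64287625 - 125996617417632*sqrt(110) /41597875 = 100198291.68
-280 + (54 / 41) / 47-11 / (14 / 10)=-3882527 / 13489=-287.83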